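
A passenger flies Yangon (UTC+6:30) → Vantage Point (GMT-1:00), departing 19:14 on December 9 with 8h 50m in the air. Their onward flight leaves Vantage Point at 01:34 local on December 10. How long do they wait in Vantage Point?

5 hours

Convert departure to UTC: 19:14 − 6:30 = 12:44 UTC on Dec 9.
Add 8 hours 50 minutes flight time → 21:34 UTC.
Vantage Point is UTC−1:00, so local arrival = 21:34 − 1:00 = 20:34 on Dec 9.
Layover = 01:34 − 20:34 (+1 day) = 5 hours.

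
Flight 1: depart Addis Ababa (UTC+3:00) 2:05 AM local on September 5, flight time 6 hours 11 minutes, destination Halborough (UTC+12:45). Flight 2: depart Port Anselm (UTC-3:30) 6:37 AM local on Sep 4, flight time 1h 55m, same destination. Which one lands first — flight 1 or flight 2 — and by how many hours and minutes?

Flight 1 in UTC: 2:05 AM − 3:00 = 11:05 PM on Sep 4.
+6 hours and 11 minutes → arrive 5:16 AM UTC on Sep 5.
Flight 2 in UTC: 6:37 AM + 3:30 = 10:07 AM on Sep 4.
+1 hour 55 minutes → arrive 12:02 PM UTC on Sep 4.
Flight 2 lands earlier by 17 hours 14 minutes.

the second, by 17 hours 14 minutes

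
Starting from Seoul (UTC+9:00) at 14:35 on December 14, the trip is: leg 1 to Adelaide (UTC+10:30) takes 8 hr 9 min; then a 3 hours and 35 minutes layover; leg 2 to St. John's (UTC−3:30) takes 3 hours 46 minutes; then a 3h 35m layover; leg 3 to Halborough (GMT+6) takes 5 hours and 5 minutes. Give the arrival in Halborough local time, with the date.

Convert departure to UTC: 14:35 − 9:00 = 05:35 UTC on Dec 14.
Add 8 hours 9 minutes leg 1 → 13:44 UTC.
Add 3 hours and 35 minutes layover in Adelaide → 17:19 UTC.
Add 3 hours 46 minutes leg 2 → 21:05 UTC.
Add 3 hours 35 minutes layover in St. John's → 00:40 UTC (Dec 15).
Add 5 hours and 5 minutes leg 3 → 05:45 UTC.
Halborough is UTC+6:00, so local arrival = 05:45 + 6:00 = 11:45 on Dec 15.

11:45 on December 15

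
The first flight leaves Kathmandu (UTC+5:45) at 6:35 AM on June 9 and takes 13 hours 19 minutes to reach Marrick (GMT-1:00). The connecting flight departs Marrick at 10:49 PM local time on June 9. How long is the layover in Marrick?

Convert departure to UTC: 6:35 AM − 5:45 = 12:50 AM UTC on Jun 9.
Add 13 hours 19 minutes flight time → 2:09 PM UTC.
Marrick is UTC−1:00, so local arrival = 2:09 PM − 1:00 = 1:09 PM on Jun 9.
Layover = 10:49 PM − 1:09 PM = 9 hours 40 minutes.

9 hours 40 minutes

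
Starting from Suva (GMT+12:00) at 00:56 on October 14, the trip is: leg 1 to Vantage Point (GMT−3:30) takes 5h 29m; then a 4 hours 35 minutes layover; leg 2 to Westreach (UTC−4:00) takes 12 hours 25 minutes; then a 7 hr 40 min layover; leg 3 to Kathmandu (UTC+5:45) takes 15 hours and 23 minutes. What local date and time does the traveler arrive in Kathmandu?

16:13 on October 15

Convert departure to UTC: 00:56 − 12:00 = 12:56 UTC on Oct 13.
Add 5 hours and 29 minutes leg 1 → 18:25 UTC.
Add 4 hours 35 minutes layover in Vantage Point → 23:00 UTC.
Add 12 hours 25 minutes leg 2 → 11:25 UTC (Oct 14).
Add 7 hours 40 minutes layover in Westreach → 19:05 UTC.
Add 15 hours and 23 minutes leg 3 → 10:28 UTC (Oct 15).
Kathmandu is UTC+5:45, so local arrival = 10:28 + 5:45 = 16:13 on Oct 15.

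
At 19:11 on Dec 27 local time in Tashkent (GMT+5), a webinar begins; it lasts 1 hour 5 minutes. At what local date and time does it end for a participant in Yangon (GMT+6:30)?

21:46 on December 27

Convert start to UTC: 19:11 − 5:00 = 14:11 UTC on Dec 27.
Add 1 hour 5 minutes duration → 15:16 UTC.
Yangon is UTC+6:30, so local end time = 15:16 + 6:30 = 21:46 on Dec 27.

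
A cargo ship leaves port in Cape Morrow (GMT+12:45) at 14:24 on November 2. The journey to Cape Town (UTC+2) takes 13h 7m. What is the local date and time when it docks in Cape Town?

Convert departure to UTC: 14:24 − 12:45 = 01:39 UTC on Nov 2.
Add 13 hours 7 minutes travel time → 14:46 UTC.
Cape Town is UTC+2:00, so local arrival = 14:46 + 2:00 = 16:46 on Nov 2.

16:46 on November 2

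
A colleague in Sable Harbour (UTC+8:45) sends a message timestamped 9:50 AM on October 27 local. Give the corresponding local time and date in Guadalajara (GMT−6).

7:05 PM on October 26

Guadalajara is 14:45 behind Sable Harbour.
Shift by the zone difference: 9:50 AM − 14:45 = 7:05 PM on Oct 26 in Guadalajara.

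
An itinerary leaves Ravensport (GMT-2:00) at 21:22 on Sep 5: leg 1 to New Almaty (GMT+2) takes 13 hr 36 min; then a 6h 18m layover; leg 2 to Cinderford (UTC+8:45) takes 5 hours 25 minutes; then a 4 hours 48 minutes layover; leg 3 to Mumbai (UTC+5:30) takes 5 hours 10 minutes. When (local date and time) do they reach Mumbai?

Convert departure to UTC: 21:22 + 2:00 = 23:22 UTC on Sep 5.
Add 13 hours and 36 minutes leg 1 → 12:58 UTC (Sep 6).
Add 6 hours and 18 minutes layover in New Almaty → 19:16 UTC.
Add 5 hours 25 minutes leg 2 → 00:41 UTC (Sep 7).
Add 4 hours and 48 minutes layover in Cinderford → 05:29 UTC.
Add 5 hours and 10 minutes leg 3 → 10:39 UTC.
Mumbai is UTC+5:30, so local arrival = 10:39 + 5:30 = 16:09 on Sep 7.

16:09 on September 7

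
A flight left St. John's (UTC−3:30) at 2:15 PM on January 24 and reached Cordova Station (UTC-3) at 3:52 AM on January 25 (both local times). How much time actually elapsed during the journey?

Departure in UTC: 2:15 PM + 3:30 = 5:45 PM on Jan 24.
Arrival in UTC: 3:52 AM + 3:00 = 6:52 AM on Jan 25.
Elapsed = 6:52 AM − 5:45 PM (+1 day) = 13 hours 7 minutes.

13 hours 7 minutes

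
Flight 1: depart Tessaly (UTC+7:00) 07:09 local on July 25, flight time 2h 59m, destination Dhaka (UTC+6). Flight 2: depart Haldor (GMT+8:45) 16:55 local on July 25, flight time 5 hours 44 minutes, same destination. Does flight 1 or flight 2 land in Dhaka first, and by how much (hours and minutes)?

the first, by 10 hours 46 minutes

Flight 1 in UTC: 07:09 − 7:00 = 00:09 on Jul 25.
+2 hours and 59 minutes → arrive 03:08 UTC on Jul 25.
Flight 2 in UTC: 16:55 − 8:45 = 08:10 on Jul 25.
+5 hours and 44 minutes → arrive 13:54 UTC on Jul 25.
Flight 1 lands earlier by 10 hours 46 minutes.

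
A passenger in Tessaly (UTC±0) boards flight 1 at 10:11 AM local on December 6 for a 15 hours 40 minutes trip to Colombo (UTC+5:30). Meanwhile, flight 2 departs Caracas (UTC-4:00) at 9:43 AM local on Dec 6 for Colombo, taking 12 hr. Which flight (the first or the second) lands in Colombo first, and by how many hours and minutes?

the second, by 8 minutes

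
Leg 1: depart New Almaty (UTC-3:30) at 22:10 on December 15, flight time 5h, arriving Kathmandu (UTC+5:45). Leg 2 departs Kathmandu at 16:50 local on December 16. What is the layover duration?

4 hours 25 minutes

Convert departure to UTC: 22:10 + 3:30 = 01:40 UTC on Dec 16.
Add 5 hours flight time → 06:40 UTC.
Kathmandu is UTC+5:45, so local arrival = 06:40 + 5:45 = 12:25 on Dec 16.
Layover = 16:50 − 12:25 = 4 hours 25 minutes.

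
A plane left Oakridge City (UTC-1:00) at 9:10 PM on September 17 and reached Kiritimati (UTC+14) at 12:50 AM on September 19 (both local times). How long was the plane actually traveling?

Departure in UTC: 9:10 PM + 1:00 = 10:10 PM on Sep 17.
Arrival in UTC: 12:50 AM − 14:00 = 10:50 AM on Sep 18.
Elapsed = 10:50 AM − 10:10 PM (+1 day) = 12 hours 40 minutes.

12 hours 40 minutes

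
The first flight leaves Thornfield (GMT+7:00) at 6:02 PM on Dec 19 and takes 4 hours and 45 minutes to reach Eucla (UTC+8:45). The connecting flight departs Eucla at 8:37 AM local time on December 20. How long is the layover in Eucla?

8 hours 5 minutes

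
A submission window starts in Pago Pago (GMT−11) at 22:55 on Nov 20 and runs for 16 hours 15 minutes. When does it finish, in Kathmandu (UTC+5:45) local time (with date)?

07:55 on Nov 22

Kathmandu is 16:45 ahead of Pago Pago.
After 16 hours and 15 minutes it is 15:10 (Nov 21) in Pago Pago.
Shift by the zone difference: 15:10 + 16:45 = 07:55 on Nov 22 in Kathmandu.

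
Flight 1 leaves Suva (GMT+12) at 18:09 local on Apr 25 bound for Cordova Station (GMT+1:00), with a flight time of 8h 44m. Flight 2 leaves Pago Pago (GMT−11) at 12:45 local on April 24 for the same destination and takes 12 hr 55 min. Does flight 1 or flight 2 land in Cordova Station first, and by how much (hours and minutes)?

the second, by 2 hours 13 minutes

Flight 1 in UTC: 18:09 − 12:00 = 06:09 on Apr 25.
+8 hours and 44 minutes → arrive 14:53 UTC on Apr 25.
Flight 2 in UTC: 12:45 + 11:00 = 23:45 on Apr 24.
+12 hours 55 minutes → arrive 12:40 UTC on Apr 25.
Flight 2 lands earlier by 2 hours 13 minutes.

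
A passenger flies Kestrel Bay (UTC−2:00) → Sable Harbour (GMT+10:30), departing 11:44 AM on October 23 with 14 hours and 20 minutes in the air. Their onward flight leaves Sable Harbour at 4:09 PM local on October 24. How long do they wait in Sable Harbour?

1 hour 35 minutes

Convert departure to UTC: 11:44 AM + 2:00 = 1:44 PM UTC on Oct 23.
Add 14 hours and 20 minutes flight time → 4:04 AM UTC (Oct 24).
Sable Harbour is UTC+10:30, so local arrival = 4:04 AM + 10:30 = 2:34 PM on Oct 24.
Layover = 4:09 PM − 2:34 PM = 1 hour 35 minutes.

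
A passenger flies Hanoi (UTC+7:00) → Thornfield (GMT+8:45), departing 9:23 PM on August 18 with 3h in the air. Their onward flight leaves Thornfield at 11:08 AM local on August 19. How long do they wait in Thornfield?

9 hours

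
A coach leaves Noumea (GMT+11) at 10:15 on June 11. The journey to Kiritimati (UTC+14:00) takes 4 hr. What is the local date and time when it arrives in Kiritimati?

17:15 on Jun 11

Convert departure to UTC: 10:15 − 11:00 = 23:15 UTC on Jun 10.
Add 4 hours travel time → 03:15 UTC (Jun 11).
Kiritimati is UTC+14:00, so local arrival = 03:15 + 14:00 = 17:15 on Jun 11.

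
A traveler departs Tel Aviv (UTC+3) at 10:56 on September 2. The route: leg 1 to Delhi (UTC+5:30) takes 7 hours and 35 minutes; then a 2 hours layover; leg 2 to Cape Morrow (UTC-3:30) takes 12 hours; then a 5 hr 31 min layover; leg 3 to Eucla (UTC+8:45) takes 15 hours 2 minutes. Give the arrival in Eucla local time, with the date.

Convert departure to UTC: 10:56 − 3:00 = 07:56 UTC on Sep 2.
Add 7 hours and 35 minutes leg 1 → 15:31 UTC.
Add 2 hours layover in Delhi → 17:31 UTC.
Add 12 hours leg 2 → 05:31 UTC (Sep 3).
Add 5 hours 31 minutes layover in Cape Morrow → 11:02 UTC.
Add 15 hours and 2 minutes leg 3 → 02:04 UTC (Sep 4).
Eucla is UTC+8:45, so local arrival = 02:04 + 8:45 = 10:49 on Sep 4.

10:49 on September 4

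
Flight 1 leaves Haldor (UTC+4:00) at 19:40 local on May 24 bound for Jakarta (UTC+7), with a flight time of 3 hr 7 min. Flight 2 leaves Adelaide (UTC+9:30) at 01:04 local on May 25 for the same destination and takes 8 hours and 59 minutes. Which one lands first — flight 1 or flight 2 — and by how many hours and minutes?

Flight 1 in UTC: 19:40 − 4:00 = 15:40 on May 24.
+3 hours 7 minutes → arrive 18:47 UTC on May 24.
Flight 2 in UTC: 01:04 − 9:30 = 15:34 on May 24.
+8 hours and 59 minutes → arrive 00:33 UTC on May 25.
Flight 1 lands earlier by 5 hours 46 minutes.

the first, by 5 hours 46 minutes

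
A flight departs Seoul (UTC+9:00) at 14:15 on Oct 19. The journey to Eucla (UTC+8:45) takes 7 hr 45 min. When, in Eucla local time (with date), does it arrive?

Convert departure to UTC: 14:15 − 9:00 = 05:15 UTC on Oct 19.
Add 7 hours and 45 minutes travel time → 13:00 UTC.
Eucla is UTC+8:45, so local arrival = 13:00 + 8:45 = 21:45 on Oct 19.

21:45 on October 19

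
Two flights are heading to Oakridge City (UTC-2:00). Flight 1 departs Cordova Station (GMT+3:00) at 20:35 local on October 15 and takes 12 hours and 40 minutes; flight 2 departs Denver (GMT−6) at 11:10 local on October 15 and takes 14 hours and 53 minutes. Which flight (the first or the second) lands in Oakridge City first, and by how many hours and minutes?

Flight 1 in UTC: 20:35 − 3:00 = 17:35 on Oct 15.
+12 hours and 40 minutes → arrive 06:15 UTC on Oct 16.
Flight 2 in UTC: 11:10 + 6:00 = 17:10 on Oct 15.
+14 hours and 53 minutes → arrive 08:03 UTC on Oct 16.
Flight 1 lands earlier by 1 hour 48 minutes.

the first, by 1 hour 48 minutes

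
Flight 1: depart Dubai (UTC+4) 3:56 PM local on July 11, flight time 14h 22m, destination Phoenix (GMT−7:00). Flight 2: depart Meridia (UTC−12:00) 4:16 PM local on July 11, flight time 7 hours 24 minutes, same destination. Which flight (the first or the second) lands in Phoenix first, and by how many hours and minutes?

Flight 1 in UTC: 3:56 PM − 4:00 = 11:56 AM on Jul 11.
+14 hours 22 minutes → arrive 2:18 AM UTC on Jul 12.
Flight 2 in UTC: 4:16 PM + 12:00 = 4:16 AM on Jul 12.
+7 hours and 24 minutes → arrive 11:40 AM UTC on Jul 12.
Flight 1 lands earlier by 9 hours 22 minutes.

the first, by 9 hours 22 minutes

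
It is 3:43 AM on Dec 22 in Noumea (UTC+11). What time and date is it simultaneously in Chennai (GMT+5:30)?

10:13 PM on Dec 21

In UTC: 3:43 AM − 11:00 = 4:43 PM on Dec 21.
Chennai is UTC+5:30: 4:43 PM + 5:30 = 10:13 PM on Dec 21.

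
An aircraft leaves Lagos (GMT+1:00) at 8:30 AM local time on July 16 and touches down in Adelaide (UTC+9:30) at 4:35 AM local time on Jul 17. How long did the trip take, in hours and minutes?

11 hours 35 minutes

Departure in UTC: 8:30 AM − 1:00 = 7:30 AM on Jul 16.
Arrival in UTC: 4:35 AM − 9:30 = 7:05 PM on Jul 16.
Elapsed = 7:05 PM − 7:30 AM = 11 hours 35 minutes.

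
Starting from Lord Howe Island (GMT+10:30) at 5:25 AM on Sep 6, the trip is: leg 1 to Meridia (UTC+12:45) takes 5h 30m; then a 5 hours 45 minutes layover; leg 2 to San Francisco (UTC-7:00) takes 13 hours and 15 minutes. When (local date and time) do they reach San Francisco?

12:25 PM on September 6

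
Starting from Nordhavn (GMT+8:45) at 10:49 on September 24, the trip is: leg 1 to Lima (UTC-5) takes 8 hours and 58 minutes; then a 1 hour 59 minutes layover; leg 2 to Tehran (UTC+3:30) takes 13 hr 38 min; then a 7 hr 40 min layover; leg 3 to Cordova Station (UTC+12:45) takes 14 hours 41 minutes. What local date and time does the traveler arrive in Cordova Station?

13:45 on Sep 26

Convert departure to UTC: 10:49 − 8:45 = 02:04 UTC on Sep 24.
Add 8 hours 58 minutes leg 1 → 11:02 UTC.
Add 1 hour and 59 minutes layover in Lima → 13:01 UTC.
Add 13 hours and 38 minutes leg 2 → 02:39 UTC (Sep 25).
Add 7 hours 40 minutes layover in Tehran → 10:19 UTC.
Add 14 hours and 41 minutes leg 3 → 01:00 UTC (Sep 26).
Cordova Station is UTC+12:45, so local arrival = 01:00 + 12:45 = 13:45 on Sep 26.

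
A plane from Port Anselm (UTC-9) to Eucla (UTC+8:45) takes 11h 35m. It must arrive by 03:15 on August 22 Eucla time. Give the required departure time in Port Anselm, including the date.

Target arrival in UTC: 03:15 − 8:45 = 18:30 on Aug 21.
Subtract 11 hours and 35 minutes → departure 06:55 UTC on Aug 21.
Port Anselm is UTC−9:00: 06:55 − 9:00 = 21:55 on Aug 20.

21:55 on August 20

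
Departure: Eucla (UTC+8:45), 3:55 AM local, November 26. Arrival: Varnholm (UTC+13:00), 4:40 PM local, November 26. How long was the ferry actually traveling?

8 hours 30 minutes

Departure in UTC: 3:55 AM − 8:45 = 7:10 PM on Nov 25.
Arrival in UTC: 4:40 PM − 13:00 = 3:40 AM on Nov 26.
Elapsed = 3:40 AM − 7:10 PM (+1 day) = 8 hours 30 minutes.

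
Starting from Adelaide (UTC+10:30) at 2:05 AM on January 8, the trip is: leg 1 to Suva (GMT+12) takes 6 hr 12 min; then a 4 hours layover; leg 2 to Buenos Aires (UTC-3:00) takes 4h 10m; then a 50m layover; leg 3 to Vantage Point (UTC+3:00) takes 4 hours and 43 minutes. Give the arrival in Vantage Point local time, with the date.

2:30 PM on January 8

Convert departure to UTC: 2:05 AM − 10:30 = 3:35 PM UTC on Jan 7.
Add 6 hours and 12 minutes leg 1 → 9:47 PM UTC.
Add 4 hours layover in Suva → 1:47 AM UTC (Jan 8).
Add 4 hours and 10 minutes leg 2 → 5:57 AM UTC.
Add 50 minutes layover in Buenos Aires → 6:47 AM UTC.
Add 4 hours 43 minutes leg 3 → 11:30 AM UTC.
Vantage Point is UTC+3:00, so local arrival = 11:30 AM + 3:00 = 2:30 PM on Jan 8.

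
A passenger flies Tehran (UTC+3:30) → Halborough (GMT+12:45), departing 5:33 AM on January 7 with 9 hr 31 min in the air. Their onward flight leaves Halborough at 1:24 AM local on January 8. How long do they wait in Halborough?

1 hour 5 minutes

Convert departure to UTC: 5:33 AM − 3:30 = 2:03 AM UTC on Jan 7.
Add 9 hours 31 minutes flight time → 11:34 AM UTC.
Halborough is UTC+12:45, so local arrival = 11:34 AM + 12:45 = 12:19 AM on Jan 8.
Layover = 1:24 AM − 12:19 AM = 1 hour 5 minutes.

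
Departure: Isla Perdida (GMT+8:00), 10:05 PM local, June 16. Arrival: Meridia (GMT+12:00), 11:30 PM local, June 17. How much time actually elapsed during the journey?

Meridia is 4:00 ahead of Isla Perdida.
Clock-face elapsed time (ignoring zones) is 25 hours 25 minutes.
Actual elapsed = 25 hours 25 minutes − 4:00 = 21 hours 25 minutes.

21 hours 25 minutes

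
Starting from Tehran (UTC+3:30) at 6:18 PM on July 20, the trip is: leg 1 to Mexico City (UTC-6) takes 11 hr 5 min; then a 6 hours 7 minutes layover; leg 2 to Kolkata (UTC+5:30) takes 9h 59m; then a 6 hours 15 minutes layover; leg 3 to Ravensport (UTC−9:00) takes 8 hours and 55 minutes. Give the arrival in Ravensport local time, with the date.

12:09 AM on July 22

Convert departure to UTC: 6:18 PM − 3:30 = 2:48 PM UTC on Jul 20.
Add 11 hours and 5 minutes leg 1 → 1:53 AM UTC (Jul 21).
Add 6 hours 7 minutes layover in Mexico City → 8:00 AM UTC.
Add 9 hours and 59 minutes leg 2 → 5:59 PM UTC.
Add 6 hours and 15 minutes layover in Kolkata → 12:14 AM UTC (Jul 22).
Add 8 hours and 55 minutes leg 3 → 9:09 AM UTC.
Ravensport is UTC−9:00, so local arrival = 9:09 AM − 9:00 = 12:09 AM on Jul 22.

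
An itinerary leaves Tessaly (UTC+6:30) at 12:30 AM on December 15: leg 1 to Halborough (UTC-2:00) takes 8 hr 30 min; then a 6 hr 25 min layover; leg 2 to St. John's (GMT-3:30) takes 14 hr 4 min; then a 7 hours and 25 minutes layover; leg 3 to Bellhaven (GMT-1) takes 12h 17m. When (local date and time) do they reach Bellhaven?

5:41 PM on December 16

Convert departure to UTC: 12:30 AM − 6:30 = 6:00 PM UTC on Dec 14.
Add 8 hours and 30 minutes leg 1 → 2:30 AM UTC (Dec 15).
Add 6 hours and 25 minutes layover in Halborough → 8:55 AM UTC.
Add 14 hours 4 minutes leg 2 → 10:59 PM UTC.
Add 7 hours and 25 minutes layover in St. John's → 6:24 AM UTC (Dec 16).
Add 12 hours 17 minutes leg 3 → 6:41 PM UTC.
Bellhaven is UTC−1:00, so local arrival = 6:41 PM − 1:00 = 5:41 PM on Dec 16.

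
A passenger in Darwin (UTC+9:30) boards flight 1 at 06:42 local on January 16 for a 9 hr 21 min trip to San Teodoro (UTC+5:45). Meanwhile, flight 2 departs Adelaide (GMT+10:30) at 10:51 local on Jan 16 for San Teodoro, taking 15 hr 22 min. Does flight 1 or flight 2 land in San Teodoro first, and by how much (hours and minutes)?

the first, by 9 hours 10 minutes

Flight 1 in UTC: 06:42 − 9:30 = 21:12 on Jan 15.
+9 hours 21 minutes → arrive 06:33 UTC on Jan 16.
Flight 2 in UTC: 10:51 − 10:30 = 00:21 on Jan 16.
+15 hours and 22 minutes → arrive 15:43 UTC on Jan 16.
Flight 1 lands earlier by 9 hours 10 minutes.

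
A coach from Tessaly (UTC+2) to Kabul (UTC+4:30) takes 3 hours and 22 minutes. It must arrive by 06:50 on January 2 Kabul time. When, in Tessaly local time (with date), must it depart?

Target arrival in UTC: 06:50 − 4:30 = 02:20 on Jan 2.
Subtract 3 hours and 22 minutes → departure 22:58 UTC on Jan 1.
Tessaly is UTC+2:00: 22:58 + 2:00 = 00:58 on Jan 2.

00:58 on January 2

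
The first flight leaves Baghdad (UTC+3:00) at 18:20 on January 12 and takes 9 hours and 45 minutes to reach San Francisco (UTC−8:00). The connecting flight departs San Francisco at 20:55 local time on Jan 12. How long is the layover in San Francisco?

3 hours 50 minutes

Convert departure to UTC: 18:20 − 3:00 = 15:20 UTC on Jan 12.
Add 9 hours 45 minutes flight time → 01:05 UTC (Jan 13).
San Francisco is UTC−8:00, so local arrival = 01:05 − 8:00 = 17:05 on Jan 12.
Layover = 20:55 − 17:05 = 3 hours 50 minutes.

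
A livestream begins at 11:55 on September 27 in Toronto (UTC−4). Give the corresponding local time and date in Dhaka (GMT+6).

Dhaka is 10:00 ahead of Toronto.
Shift by the zone difference: 11:55 + 10:00 = 21:55 on Sep 27 in Dhaka.

21:55 on September 27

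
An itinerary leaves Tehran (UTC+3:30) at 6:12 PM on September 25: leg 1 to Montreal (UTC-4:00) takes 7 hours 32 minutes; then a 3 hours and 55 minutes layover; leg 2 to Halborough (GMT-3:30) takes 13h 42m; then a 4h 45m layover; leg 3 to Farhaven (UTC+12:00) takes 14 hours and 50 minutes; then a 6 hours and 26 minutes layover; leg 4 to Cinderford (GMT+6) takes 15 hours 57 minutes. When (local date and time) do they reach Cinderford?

3:49 PM on September 28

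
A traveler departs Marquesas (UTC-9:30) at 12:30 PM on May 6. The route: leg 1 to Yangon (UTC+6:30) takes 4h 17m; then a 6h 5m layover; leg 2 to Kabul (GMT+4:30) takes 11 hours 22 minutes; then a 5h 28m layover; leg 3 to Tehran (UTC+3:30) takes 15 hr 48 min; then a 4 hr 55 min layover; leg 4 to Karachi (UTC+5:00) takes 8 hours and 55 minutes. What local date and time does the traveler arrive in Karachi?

11:50 AM on May 9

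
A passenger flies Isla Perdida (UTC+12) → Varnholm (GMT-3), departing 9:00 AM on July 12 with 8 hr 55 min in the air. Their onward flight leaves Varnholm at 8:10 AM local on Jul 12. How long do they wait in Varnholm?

5 hours 15 minutes

Convert departure to UTC: 9:00 AM − 12:00 = 9:00 PM UTC on Jul 11.
Add 8 hours 55 minutes flight time → 5:55 AM UTC (Jul 12).
Varnholm is UTC−3:00, so local arrival = 5:55 AM − 3:00 = 2:55 AM on Jul 12.
Layover = 8:10 AM − 2:55 AM = 5 hours 15 minutes.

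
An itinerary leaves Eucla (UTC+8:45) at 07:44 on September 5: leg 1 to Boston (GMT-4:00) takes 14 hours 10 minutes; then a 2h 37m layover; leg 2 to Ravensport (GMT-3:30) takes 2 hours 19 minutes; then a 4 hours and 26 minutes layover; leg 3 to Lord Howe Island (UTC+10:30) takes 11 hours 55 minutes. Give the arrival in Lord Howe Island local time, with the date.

Convert departure to UTC: 07:44 − 8:45 = 22:59 UTC on Sep 4.
Add 14 hours 10 minutes leg 1 → 13:09 UTC (Sep 5).
Add 2 hours and 37 minutes layover in Boston → 15:46 UTC.
Add 2 hours 19 minutes leg 2 → 18:05 UTC.
Add 4 hours 26 minutes layover in Ravensport → 22:31 UTC.
Add 11 hours and 55 minutes leg 3 → 10:26 UTC (Sep 6).
Lord Howe Island is UTC+10:30, so local arrival = 10:26 + 10:30 = 20:56 on Sep 6.

20:56 on September 6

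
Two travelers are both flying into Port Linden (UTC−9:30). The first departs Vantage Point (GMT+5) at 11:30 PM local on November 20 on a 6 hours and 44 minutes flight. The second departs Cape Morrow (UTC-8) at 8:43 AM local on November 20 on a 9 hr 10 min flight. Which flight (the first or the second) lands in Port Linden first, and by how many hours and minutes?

the first, by 39 minutes

Flight 1 in UTC: 11:30 PM − 5:00 = 6:30 PM on Nov 20.
+6 hours 44 minutes → arrive 1:14 AM UTC on Nov 21.
Flight 2 in UTC: 8:43 AM + 8:00 = 4:43 PM on Nov 20.
+9 hours and 10 minutes → arrive 1:53 AM UTC on Nov 21.
Flight 1 lands earlier by 39 minutes.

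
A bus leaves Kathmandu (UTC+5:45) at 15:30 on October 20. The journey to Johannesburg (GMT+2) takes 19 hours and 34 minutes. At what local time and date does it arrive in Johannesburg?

Convert departure to UTC: 15:30 − 5:45 = 09:45 UTC on Oct 20.
Add 19 hours 34 minutes travel time → 05:19 UTC (Oct 21).
Johannesburg is UTC+2:00, so local arrival = 05:19 + 2:00 = 07:19 on Oct 21.

07:19 on October 21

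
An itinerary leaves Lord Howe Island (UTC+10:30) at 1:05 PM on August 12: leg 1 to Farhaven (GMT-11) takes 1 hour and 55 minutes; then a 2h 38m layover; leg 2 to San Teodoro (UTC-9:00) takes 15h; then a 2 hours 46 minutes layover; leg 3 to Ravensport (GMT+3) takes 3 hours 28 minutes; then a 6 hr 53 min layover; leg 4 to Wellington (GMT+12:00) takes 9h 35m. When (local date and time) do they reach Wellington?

8:50 AM on August 14

Convert departure to UTC: 1:05 PM − 10:30 = 2:35 AM UTC on Aug 12.
Add 1 hour and 55 minutes leg 1 → 4:30 AM UTC.
Add 2 hours and 38 minutes layover in Farhaven → 7:08 AM UTC.
Add 15 hours leg 2 → 10:08 PM UTC.
Add 2 hours and 46 minutes layover in San Teodoro → 12:54 AM UTC (Aug 13).
Add 3 hours 28 minutes leg 3 → 4:22 AM UTC.
Add 6 hours 53 minutes layover in Ravensport → 11:15 AM UTC.
Add 9 hours and 35 minutes leg 4 → 8:50 PM UTC.
Wellington is UTC+12:00, so local arrival = 8:50 PM + 12:00 = 8:50 AM on Aug 14.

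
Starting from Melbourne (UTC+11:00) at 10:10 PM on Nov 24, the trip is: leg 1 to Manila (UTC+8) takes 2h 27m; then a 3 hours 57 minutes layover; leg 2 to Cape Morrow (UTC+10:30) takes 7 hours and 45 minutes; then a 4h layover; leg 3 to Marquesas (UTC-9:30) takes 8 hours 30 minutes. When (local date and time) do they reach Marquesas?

Convert departure to UTC: 10:10 PM − 11:00 = 11:10 AM UTC on Nov 24.
Add 2 hours and 27 minutes leg 1 → 1:37 PM UTC.
Add 3 hours and 57 minutes layover in Manila → 5:34 PM UTC.
Add 7 hours and 45 minutes leg 2 → 1:19 AM UTC (Nov 25).
Add 4 hours layover in Cape Morrow → 5:19 AM UTC.
Add 8 hours 30 minutes leg 3 → 1:49 PM UTC.
Marquesas is UTC−9:30, so local arrival = 1:49 PM − 9:30 = 4:19 AM on Nov 25.

4:19 AM on Nov 25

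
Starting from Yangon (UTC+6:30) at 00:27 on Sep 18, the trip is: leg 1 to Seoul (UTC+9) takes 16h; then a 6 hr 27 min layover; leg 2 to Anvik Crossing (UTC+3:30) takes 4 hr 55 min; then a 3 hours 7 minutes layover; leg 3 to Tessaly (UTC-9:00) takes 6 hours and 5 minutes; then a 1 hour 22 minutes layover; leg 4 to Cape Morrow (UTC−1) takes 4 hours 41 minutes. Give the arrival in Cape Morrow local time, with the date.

11:34 on September 19

Convert departure to UTC: 00:27 − 6:30 = 17:57 UTC on Sep 17.
Add 16 hours leg 1 → 09:57 UTC (Sep 18).
Add 6 hours 27 minutes layover in Seoul → 16:24 UTC.
Add 4 hours and 55 minutes leg 2 → 21:19 UTC.
Add 3 hours 7 minutes layover in Anvik Crossing → 00:26 UTC (Sep 19).
Add 6 hours 5 minutes leg 3 → 06:31 UTC.
Add 1 hour and 22 minutes layover in Tessaly → 07:53 UTC.
Add 4 hours and 41 minutes leg 4 → 12:34 UTC.
Cape Morrow is UTC−1:00, so local arrival = 12:34 − 1:00 = 11:34 on Sep 19.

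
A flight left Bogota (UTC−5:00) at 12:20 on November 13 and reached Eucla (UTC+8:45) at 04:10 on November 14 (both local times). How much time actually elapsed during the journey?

2 hours 5 minutes

Eucla is 13:45 ahead of Bogota.
Clock-face elapsed time (ignoring zones) is 15 hours 50 minutes.
Actual elapsed = 15 hours 50 minutes − 13:45 = 2 hours 5 minutes.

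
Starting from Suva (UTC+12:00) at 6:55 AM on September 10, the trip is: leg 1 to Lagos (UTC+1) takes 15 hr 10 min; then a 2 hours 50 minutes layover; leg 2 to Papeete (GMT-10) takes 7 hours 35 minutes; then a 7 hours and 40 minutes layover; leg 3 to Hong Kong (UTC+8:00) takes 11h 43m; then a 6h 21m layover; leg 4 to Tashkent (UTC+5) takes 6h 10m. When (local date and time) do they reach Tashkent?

9:24 AM on September 12

Convert departure to UTC: 6:55 AM − 12:00 = 6:55 PM UTC on Sep 9.
Add 15 hours 10 minutes leg 1 → 10:05 AM UTC (Sep 10).
Add 2 hours and 50 minutes layover in Lagos → 12:55 PM UTC.
Add 7 hours 35 minutes leg 2 → 8:30 PM UTC.
Add 7 hours and 40 minutes layover in Papeete → 4:10 AM UTC (Sep 11).
Add 11 hours 43 minutes leg 3 → 3:53 PM UTC.
Add 6 hours 21 minutes layover in Hong Kong → 10:14 PM UTC.
Add 6 hours and 10 minutes leg 4 → 4:24 AM UTC (Sep 12).
Tashkent is UTC+5:00, so local arrival = 4:24 AM + 5:00 = 9:24 AM on Sep 12.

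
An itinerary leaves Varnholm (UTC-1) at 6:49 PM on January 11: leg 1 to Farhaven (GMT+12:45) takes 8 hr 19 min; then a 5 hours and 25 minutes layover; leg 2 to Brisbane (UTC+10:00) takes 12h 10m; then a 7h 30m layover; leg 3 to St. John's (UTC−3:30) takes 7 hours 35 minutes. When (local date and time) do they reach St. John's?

Convert departure to UTC: 6:49 PM + 1:00 = 7:49 PM UTC on Jan 11.
Add 8 hours and 19 minutes leg 1 → 4:08 AM UTC (Jan 12).
Add 5 hours and 25 minutes layover in Farhaven → 9:33 AM UTC.
Add 12 hours and 10 minutes leg 2 → 9:43 PM UTC.
Add 7 hours 30 minutes layover in Brisbane → 5:13 AM UTC (Jan 13).
Add 7 hours 35 minutes leg 3 → 12:48 PM UTC.
St. John's is UTC−3:30, so local arrival = 12:48 PM − 3:30 = 9:18 AM on Jan 13.

9:18 AM on January 13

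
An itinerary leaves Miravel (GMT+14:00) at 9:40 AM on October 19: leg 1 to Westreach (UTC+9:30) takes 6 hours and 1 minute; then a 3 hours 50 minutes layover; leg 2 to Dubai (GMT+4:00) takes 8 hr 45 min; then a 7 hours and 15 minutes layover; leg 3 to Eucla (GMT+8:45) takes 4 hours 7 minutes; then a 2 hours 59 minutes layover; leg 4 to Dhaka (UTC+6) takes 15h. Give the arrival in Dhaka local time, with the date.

1:37 AM on Oct 21

Convert departure to UTC: 9:40 AM − 14:00 = 7:40 PM UTC on Oct 18.
Add 6 hours 1 minute leg 1 → 1:41 AM UTC (Oct 19).
Add 3 hours 50 minutes layover in Westreach → 5:31 AM UTC.
Add 8 hours 45 minutes leg 2 → 2:16 PM UTC.
Add 7 hours 15 minutes layover in Dubai → 9:31 PM UTC.
Add 4 hours and 7 minutes leg 3 → 1:38 AM UTC (Oct 20).
Add 2 hours 59 minutes layover in Eucla → 4:37 AM UTC.
Add 15 hours leg 4 → 7:37 PM UTC.
Dhaka is UTC+6:00, so local arrival = 7:37 PM + 6:00 = 1:37 AM on Oct 21.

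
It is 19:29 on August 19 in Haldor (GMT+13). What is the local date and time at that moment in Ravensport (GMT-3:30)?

02:59 on August 19

Ravensport is 16:30 behind Haldor.
Shift by the zone difference: 19:29 − 16:30 = 02:59 on Aug 19 in Ravensport.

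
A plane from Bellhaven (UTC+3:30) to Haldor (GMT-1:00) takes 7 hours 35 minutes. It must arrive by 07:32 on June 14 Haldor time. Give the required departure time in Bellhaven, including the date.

04:27 on Jun 14

Target arrival in UTC: 07:32 + 1:00 = 08:32 on Jun 14.
Subtract 7 hours 35 minutes → departure 00:57 UTC on Jun 14.
Bellhaven is UTC+3:30: 00:57 + 3:30 = 04:27 on Jun 14.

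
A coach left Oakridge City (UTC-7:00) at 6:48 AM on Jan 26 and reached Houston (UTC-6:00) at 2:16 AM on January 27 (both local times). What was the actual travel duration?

18 hours 28 minutes

Houston is 1:00 ahead of Oakridge City.
Clock-face elapsed time (ignoring zones) is 19 hours 28 minutes.
Actual elapsed = 19 hours 28 minutes − 1:00 = 18 hours 28 minutes.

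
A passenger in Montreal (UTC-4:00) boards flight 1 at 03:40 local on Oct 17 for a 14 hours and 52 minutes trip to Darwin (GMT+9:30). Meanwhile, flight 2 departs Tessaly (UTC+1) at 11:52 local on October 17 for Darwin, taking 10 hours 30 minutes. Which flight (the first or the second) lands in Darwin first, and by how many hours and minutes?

the second, by 1 hour 10 minutes

Flight 1 in UTC: 03:40 + 4:00 = 07:40 on Oct 17.
+14 hours and 52 minutes → arrive 22:32 UTC on Oct 17.
Flight 2 in UTC: 11:52 − 1:00 = 10:52 on Oct 17.
+10 hours and 30 minutes → arrive 21:22 UTC on Oct 17.
Flight 2 lands earlier by 1 hour 10 minutes.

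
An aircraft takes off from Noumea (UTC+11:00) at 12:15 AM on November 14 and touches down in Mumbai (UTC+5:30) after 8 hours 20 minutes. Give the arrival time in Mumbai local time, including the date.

3:05 AM on Nov 14

Convert departure to UTC: 12:15 AM − 11:00 = 1:15 PM UTC on Nov 13.
Add 8 hours and 20 minutes travel time → 9:35 PM UTC.
Mumbai is UTC+5:30, so local arrival = 9:35 PM + 5:30 = 3:05 AM on Nov 14.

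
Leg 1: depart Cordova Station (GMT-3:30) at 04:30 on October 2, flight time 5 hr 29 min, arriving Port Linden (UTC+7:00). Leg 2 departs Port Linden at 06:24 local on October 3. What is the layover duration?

9 hours 55 minutes

Convert departure to UTC: 04:30 + 3:30 = 08:00 UTC on Oct 2.
Add 5 hours and 29 minutes flight time → 13:29 UTC.
Port Linden is UTC+7:00, so local arrival = 13:29 + 7:00 = 20:29 on Oct 2.
Layover = 06:24 − 20:29 (+1 day) = 9 hours 55 minutes.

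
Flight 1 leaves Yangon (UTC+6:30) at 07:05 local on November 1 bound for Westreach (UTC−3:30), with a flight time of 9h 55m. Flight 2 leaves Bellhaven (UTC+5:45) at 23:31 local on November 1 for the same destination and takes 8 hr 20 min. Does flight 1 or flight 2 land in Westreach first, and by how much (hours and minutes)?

Flight 1 in UTC: 07:05 − 6:30 = 00:35 on Nov 1.
+9 hours 55 minutes → arrive 10:30 UTC on Nov 1.
Flight 2 in UTC: 23:31 − 5:45 = 17:46 on Nov 1.
+8 hours and 20 minutes → arrive 02:06 UTC on Nov 2.
Flight 1 lands earlier by 15 hours 36 minutes.

the first, by 15 hours 36 minutes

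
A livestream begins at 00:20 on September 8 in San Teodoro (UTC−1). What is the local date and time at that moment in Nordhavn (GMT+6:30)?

In UTC: 00:20 + 1:00 = 01:20 on Sep 8.
Nordhavn is UTC+6:30: 01:20 + 6:30 = 07:50 on Sep 8.

07:50 on Sep 8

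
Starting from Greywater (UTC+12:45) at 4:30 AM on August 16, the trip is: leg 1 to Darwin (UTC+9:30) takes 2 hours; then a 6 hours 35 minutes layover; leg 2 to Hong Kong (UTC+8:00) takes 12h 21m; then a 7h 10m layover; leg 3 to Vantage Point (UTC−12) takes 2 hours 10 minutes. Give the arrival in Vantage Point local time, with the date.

Convert departure to UTC: 4:30 AM − 12:45 = 3:45 PM UTC on Aug 15.
Add 2 hours leg 1 → 5:45 PM UTC.
Add 6 hours 35 minutes layover in Darwin → 12:20 AM UTC (Aug 16).
Add 12 hours 21 minutes leg 2 → 12:41 PM UTC.
Add 7 hours 10 minutes layover in Hong Kong → 7:51 PM UTC.
Add 2 hours and 10 minutes leg 3 → 10:01 PM UTC.
Vantage Point is UTC−12:00, so local arrival = 10:01 PM − 12:00 = 10:01 AM on Aug 16.

10:01 AM on Aug 16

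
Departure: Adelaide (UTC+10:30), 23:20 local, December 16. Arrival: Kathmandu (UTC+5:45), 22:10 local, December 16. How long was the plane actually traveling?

3 hours 35 minutes

Kathmandu is 4:45 behind Adelaide.
Clock-face elapsed time (ignoring zones) is −1 hour 10 minutes.
Actual elapsed = −1 hour 10 minutes + 4:45 = 3 hours 35 minutes.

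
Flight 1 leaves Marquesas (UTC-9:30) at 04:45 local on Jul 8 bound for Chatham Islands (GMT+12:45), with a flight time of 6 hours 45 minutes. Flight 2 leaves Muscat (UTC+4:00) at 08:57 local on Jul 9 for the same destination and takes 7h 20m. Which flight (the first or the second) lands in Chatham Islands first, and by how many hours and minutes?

the first, by 15 hours 17 minutes

Flight 1 in UTC: 04:45 + 9:30 = 14:15 on Jul 8.
+6 hours 45 minutes → arrive 21:00 UTC on Jul 8.
Flight 2 in UTC: 08:57 − 4:00 = 04:57 on Jul 9.
+7 hours and 20 minutes → arrive 12:17 UTC on Jul 9.
Flight 1 lands earlier by 15 hours 17 minutes.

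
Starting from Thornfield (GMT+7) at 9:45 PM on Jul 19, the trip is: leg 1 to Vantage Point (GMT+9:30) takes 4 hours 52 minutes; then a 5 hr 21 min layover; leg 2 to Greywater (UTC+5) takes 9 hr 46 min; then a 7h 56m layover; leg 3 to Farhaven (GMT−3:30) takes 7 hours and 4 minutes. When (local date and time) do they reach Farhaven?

Convert departure to UTC: 9:45 PM − 7:00 = 2:45 PM UTC on Jul 19.
Add 4 hours 52 minutes leg 1 → 7:37 PM UTC.
Add 5 hours and 21 minutes layover in Vantage Point → 12:58 AM UTC (Jul 20).
Add 9 hours 46 minutes leg 2 → 10:44 AM UTC.
Add 7 hours 56 minutes layover in Greywater → 6:40 PM UTC.
Add 7 hours 4 minutes leg 3 → 1:44 AM UTC (Jul 21).
Farhaven is UTC−3:30, so local arrival = 1:44 AM − 3:30 = 10:14 PM on Jul 20.

10:14 PM on July 20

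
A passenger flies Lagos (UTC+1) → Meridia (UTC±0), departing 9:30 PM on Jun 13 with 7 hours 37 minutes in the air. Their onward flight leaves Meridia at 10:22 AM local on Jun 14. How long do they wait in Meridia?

6 hours 15 minutes

Convert departure to UTC: 9:30 PM − 1:00 = 8:30 PM UTC on Jun 13.
Add 7 hours and 37 minutes flight time → 4:07 AM UTC (Jun 14).
Meridia is UTC+0, so local arrival is the same: 4:07 AM on Jun 14.
Layover = 10:22 AM − 4:07 AM = 6 hours 15 minutes.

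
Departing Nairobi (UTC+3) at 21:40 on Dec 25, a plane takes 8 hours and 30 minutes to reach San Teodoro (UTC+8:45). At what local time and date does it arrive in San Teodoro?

11:55 on December 26

Convert departure to UTC: 21:40 − 3:00 = 18:40 UTC on Dec 25.
Add 8 hours and 30 minutes travel time → 03:10 UTC (Dec 26).
San Teodoro is UTC+8:45, so local arrival = 03:10 + 8:45 = 11:55 on Dec 26.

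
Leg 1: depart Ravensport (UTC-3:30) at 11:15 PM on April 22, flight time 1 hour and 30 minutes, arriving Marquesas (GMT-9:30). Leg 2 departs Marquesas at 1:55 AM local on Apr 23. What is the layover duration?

7 hours 10 minutes

Convert departure to UTC: 11:15 PM + 3:30 = 2:45 AM UTC on Apr 23.
Add 1 hour and 30 minutes flight time → 4:15 AM UTC.
Marquesas is UTC−9:30, so local arrival = 4:15 AM − 9:30 = 6:45 PM on Apr 22.
Layover = 1:55 AM − 6:45 PM (+1 day) = 7 hours 10 minutes.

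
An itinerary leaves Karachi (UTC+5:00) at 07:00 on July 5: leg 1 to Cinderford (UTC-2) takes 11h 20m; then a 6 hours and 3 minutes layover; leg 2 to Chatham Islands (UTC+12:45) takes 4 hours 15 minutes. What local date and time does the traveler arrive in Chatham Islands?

Convert departure to UTC: 07:00 − 5:00 = 02:00 UTC on Jul 5.
Add 11 hours and 20 minutes leg 1 → 13:20 UTC.
Add 6 hours and 3 minutes layover in Cinderford → 19:23 UTC.
Add 4 hours and 15 minutes leg 2 → 23:38 UTC.
Chatham Islands is UTC+12:45, so local arrival = 23:38 + 12:45 = 12:23 on Jul 6.

12:23 on July 6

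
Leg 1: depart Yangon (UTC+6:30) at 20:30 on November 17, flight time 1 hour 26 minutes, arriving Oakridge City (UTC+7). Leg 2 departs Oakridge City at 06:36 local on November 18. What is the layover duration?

8 hours 10 minutes

Convert departure to UTC: 20:30 − 6:30 = 14:00 UTC on Nov 17.
Add 1 hour 26 minutes flight time → 15:26 UTC.
Oakridge City is UTC+7:00, so local arrival = 15:26 + 7:00 = 22:26 on Nov 17.
Layover = 06:36 − 22:26 (+1 day) = 8 hours 10 minutes.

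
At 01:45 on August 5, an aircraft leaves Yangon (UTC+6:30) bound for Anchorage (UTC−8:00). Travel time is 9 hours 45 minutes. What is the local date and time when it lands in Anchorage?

21:00 on Aug 4

Convert departure to UTC: 01:45 − 6:30 = 19:15 UTC on Aug 4.
Add 9 hours 45 minutes travel time → 05:00 UTC (Aug 5).
Anchorage is UTC−8:00, so local arrival = 05:00 − 8:00 = 21:00 on Aug 4.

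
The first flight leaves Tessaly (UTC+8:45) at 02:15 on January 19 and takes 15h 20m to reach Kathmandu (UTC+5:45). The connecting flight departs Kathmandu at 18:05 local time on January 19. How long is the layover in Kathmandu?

Convert departure to UTC: 02:15 − 8:45 = 17:30 UTC on Jan 18.
Add 15 hours and 20 minutes flight time → 08:50 UTC (Jan 19).
Kathmandu is UTC+5:45, so local arrival = 08:50 + 5:45 = 14:35 on Jan 19.
Layover = 18:05 − 14:35 = 3 hours 30 minutes.

3 hours 30 minutes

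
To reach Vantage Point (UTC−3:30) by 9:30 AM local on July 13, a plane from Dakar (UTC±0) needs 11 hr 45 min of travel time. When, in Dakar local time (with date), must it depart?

1:15 AM on July 13

Target arrival in UTC: 9:30 AM + 3:30 = 1:00 PM on Jul 13.
Subtract 11 hours 45 minutes → departure 1:15 AM UTC on Jul 13.
Dakar is UTC+0, so departure is 1:15 AM on Jul 13.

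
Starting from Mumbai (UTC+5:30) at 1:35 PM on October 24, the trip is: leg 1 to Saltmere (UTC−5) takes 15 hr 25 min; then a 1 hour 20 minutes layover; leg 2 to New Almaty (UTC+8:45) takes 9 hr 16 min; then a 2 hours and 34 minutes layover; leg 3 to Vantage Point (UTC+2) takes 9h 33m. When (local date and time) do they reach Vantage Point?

Convert departure to UTC: 1:35 PM − 5:30 = 8:05 AM UTC on Oct 24.
Add 15 hours 25 minutes leg 1 → 11:30 PM UTC.
Add 1 hour and 20 minutes layover in Saltmere → 12:50 AM UTC (Oct 25).
Add 9 hours 16 minutes leg 2 → 10:06 AM UTC.
Add 2 hours 34 minutes layover in New Almaty → 12:40 PM UTC.
Add 9 hours and 33 minutes leg 3 → 10:13 PM UTC.
Vantage Point is UTC+2:00, so local arrival = 10:13 PM + 2:00 = 12:13 AM on Oct 26.

12:13 AM on October 26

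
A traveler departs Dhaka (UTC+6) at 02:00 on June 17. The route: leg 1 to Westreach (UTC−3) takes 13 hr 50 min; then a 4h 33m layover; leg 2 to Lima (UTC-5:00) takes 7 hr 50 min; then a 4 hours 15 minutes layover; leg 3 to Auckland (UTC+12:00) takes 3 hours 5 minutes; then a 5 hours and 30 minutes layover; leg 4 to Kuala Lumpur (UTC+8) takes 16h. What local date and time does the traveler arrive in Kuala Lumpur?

Convert departure to UTC: 02:00 − 6:00 = 20:00 UTC on Jun 16.
Add 13 hours 50 minutes leg 1 → 09:50 UTC (Jun 17).
Add 4 hours and 33 minutes layover in Westreach → 14:23 UTC.
Add 7 hours and 50 minutes leg 2 → 22:13 UTC.
Add 4 hours 15 minutes layover in Lima → 02:28 UTC (Jun 18).
Add 3 hours 5 minutes leg 3 → 05:33 UTC.
Add 5 hours and 30 minutes layover in Auckland → 11:03 UTC.
Add 16 hours leg 4 → 03:03 UTC (Jun 19).
Kuala Lumpur is UTC+8:00, so local arrival = 03:03 + 8:00 = 11:03 on Jun 19.

11:03 on June 19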